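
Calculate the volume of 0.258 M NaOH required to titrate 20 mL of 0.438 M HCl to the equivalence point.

At equivalence: moles acid = moles base. moles HCl = 0.438 × 20/1000 = 0.00876 mol. V_base = moles / 0.258 × 1000 = 34.0 mL.

V_{base} = 34.0 mL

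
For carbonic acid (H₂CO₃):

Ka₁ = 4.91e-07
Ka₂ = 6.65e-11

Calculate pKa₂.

pKa₂ = -log(Ka₂) = -log(6.65e-11) = 10.18.

pK_{a2} = 10.18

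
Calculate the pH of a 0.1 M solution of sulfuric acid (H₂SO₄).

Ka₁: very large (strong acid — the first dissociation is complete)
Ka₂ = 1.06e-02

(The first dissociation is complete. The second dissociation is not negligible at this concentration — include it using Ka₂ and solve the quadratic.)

First dissociation is complete: [H⁺]₀ = [HSO₄⁻]₀ = C = 0.1 M. Second dissociation HSO₄⁻ ⇌ H⁺ + SO₄²⁻: let x = [SO₄²⁻]. Ka₂ = (C + x)·x / (C − x) = 1.06e-02 → x² + (C + Ka₂)·x − Ka₂·C = 0 → x² + 0.11060·x − 1.060e-03 = 0. x = (−0.11060 + √(0.11060² + 4 × 1.060e-03)) / 2 = 8.8723e-03 M. [H⁺] = C + x = 0.1 + 8.8723e-03 = 1.0887e-01 M. pH = -log(1.0887e-01) = 0.96.

pH = 0.96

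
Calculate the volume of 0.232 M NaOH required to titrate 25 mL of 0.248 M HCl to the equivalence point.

At equivalence: moles acid = moles base. moles HCl = 0.248 × 25/1000 = 0.0062 mol. V_base = moles / 0.232 × 1000 = 26.7 mL.

V_{base} = 26.7 mL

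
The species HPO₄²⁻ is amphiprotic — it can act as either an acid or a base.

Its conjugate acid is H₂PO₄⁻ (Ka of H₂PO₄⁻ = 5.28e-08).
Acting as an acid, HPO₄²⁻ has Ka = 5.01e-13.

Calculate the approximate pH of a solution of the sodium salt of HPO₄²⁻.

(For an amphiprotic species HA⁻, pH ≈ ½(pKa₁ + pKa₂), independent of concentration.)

pKa₁ = -log(5.28e-08) = 7.28; pKa₂ = -log(5.01e-13) = 12.30. For an amphiprotic species, pH ≈ ½(pKa₁ + pKa₂) = ½(7.28 + 12.30) = 9.79.

pH = 9.79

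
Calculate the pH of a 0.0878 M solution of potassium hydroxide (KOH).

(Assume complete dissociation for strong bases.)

[OH⁻] = 0.0878 M for strong base. pOH = -log[OH⁻] = 1.06, pH = 14 - pOH

pH = 12.94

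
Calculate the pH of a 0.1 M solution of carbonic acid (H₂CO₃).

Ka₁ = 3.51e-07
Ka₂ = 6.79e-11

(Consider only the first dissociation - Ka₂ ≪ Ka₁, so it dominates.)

First dissociation dominates. From Ka₁ = [H⁺][HA⁻]/[H₂A], x² + Ka₁·x − Ka₁·C = 0 with C = 0.1 M and Ka₁ = 3.51e-07. Solving: [H⁺] = (−Ka₁ + √(Ka₁² + 4·Ka₁·C)) / 2 = 1.8717e-04 M. pH = -log(1.8717e-04) = 3.73.

pH = 3.73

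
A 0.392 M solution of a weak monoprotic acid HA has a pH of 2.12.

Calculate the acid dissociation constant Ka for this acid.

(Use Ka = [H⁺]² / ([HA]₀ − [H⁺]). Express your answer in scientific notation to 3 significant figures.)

[H⁺] = 10^(−pH) = 10^(−2.12) = 7.586e-03 M. For HA ⇌ H⁺ + A⁻, Ka = [H⁺][A⁻]/[HA] = [H⁺]² / ([HA]₀ − [H⁺]) = (7.586e-03)² / (0.392 − 7.586e-03) = 1.50e-04.

K_a = 1.50e-04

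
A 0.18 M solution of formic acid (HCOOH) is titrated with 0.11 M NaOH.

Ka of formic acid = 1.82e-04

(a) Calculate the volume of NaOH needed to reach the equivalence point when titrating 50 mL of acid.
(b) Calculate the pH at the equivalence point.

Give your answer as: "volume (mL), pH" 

moles acid = 0.18 × 50/1000 = 0.009 mol; V_base = moles/0.11 × 1000 = 81.8 mL. At equivalence only the conjugate base is present: [A⁻] = 0.009/0.132 = 6.8276e-02 M. Kb = Kw/Ka = 5.49e-11; [OH⁻] = √(Kb × [A⁻]) = 1.9369e-06; pOH = 5.71; pH = 14 - pOH = 8.29.

V = 81.8 mL, pH = 8.29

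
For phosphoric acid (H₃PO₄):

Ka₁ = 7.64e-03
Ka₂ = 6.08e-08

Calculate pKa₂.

pKa₂ = -log(Ka₂) = -log(6.08e-08) = 7.22.

pK_{a2} = 7.22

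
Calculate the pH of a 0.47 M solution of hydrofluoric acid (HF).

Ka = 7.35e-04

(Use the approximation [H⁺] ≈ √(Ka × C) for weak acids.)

[H⁺] = √(Ka × C) = √(7.35e-04 × 0.47) = 1.8586e-02. pH = -log(1.8586e-02)

pH = 1.73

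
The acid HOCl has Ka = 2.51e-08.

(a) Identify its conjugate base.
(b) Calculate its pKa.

(a) The conjugate base is formed by removing one H⁺ from HOCl, giving OCl⁻. (b) pKa = -log(Ka) = -log(2.51e-08) = 7.60.

Conjugate base: OCl⁻; pK_a = 7.60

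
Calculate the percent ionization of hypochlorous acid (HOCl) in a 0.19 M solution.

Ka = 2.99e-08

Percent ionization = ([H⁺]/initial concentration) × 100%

Using Ka equilibrium: x² + Ka×x - Ka×C = 0. Solving: [H⁺] = 7.5357e-05. Percent = (7.5357e-05/0.19) × 100

Percent ionization = 0.0397%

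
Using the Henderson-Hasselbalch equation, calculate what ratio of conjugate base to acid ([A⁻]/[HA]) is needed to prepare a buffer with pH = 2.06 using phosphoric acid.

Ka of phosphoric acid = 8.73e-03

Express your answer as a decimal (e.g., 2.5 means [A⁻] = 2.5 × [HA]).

pKa = -log(8.73e-03) = 2.0590. pH = pKa + log([A⁻]/[HA]), so log([A⁻]/[HA]) = pH − pKa = 2.06 − 2.0590 = 0.0010. [A⁻]/[HA] = 10^(0.0010) = 1.00

[A⁻]/[HA] = 1.00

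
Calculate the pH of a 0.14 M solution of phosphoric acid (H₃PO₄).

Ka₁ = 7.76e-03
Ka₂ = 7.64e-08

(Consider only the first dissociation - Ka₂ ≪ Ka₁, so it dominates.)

First dissociation dominates. From Ka₁ = [H⁺][HA⁻]/[H₂A], x² + Ka₁·x − Ka₁·C = 0 with C = 0.14 M and Ka₁ = 7.76e-03. Solving: [H⁺] = (−Ka₁ + √(Ka₁² + 4·Ka₁·C)) / 2 = 2.9308e-02 M. pH = -log(2.9308e-02) = 1.53.

pH = 1.53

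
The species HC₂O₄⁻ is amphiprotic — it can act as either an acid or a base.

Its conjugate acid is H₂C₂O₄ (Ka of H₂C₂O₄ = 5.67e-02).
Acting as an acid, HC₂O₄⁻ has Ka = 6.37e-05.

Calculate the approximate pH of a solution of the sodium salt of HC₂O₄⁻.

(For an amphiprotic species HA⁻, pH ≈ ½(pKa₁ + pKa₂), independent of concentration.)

pKa₁ = -log(5.67e-02) = 1.25; pKa₂ = -log(6.37e-05) = 4.20. For an amphiprotic species, pH ≈ ½(pKa₁ + pKa₂) = ½(1.25 + 4.20) = 2.72.

pH = 2.72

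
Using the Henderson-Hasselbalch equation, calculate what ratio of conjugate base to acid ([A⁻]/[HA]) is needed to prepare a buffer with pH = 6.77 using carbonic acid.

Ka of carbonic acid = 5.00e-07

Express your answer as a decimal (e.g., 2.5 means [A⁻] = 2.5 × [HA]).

pKa = -log(5.00e-07) = 6.3010. pH = pKa + log([A⁻]/[HA]), so log([A⁻]/[HA]) = pH − pKa = 6.77 − 6.3010 = 0.4690. [A⁻]/[HA] = 10^(0.4690) = 2.94

[A⁻]/[HA] = 2.94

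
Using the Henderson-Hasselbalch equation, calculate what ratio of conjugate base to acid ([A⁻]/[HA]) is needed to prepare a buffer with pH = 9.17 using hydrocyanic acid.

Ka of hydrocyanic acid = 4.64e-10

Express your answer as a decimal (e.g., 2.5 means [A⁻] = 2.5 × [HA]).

pKa = -log(4.64e-10) = 9.3335. pH = pKa + log([A⁻]/[HA]), so log([A⁻]/[HA]) = pH − pKa = 9.17 − 9.3335 = -0.1635. [A⁻]/[HA] = 10^(-0.1635) = 0.686

[A⁻]/[HA] = 0.686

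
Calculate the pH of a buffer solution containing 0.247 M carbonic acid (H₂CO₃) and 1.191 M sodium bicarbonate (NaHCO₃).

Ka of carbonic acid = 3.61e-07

pKa = -log(3.61e-07) = 6.44. pH = pKa + log([A⁻]/[HA]) = 6.44 + log(1.191/0.247)

pH = 7.13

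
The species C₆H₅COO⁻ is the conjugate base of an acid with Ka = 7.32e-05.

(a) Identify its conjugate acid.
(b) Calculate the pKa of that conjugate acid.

(a) The conjugate acid is formed by adding one H⁺ to C₆H₅COO⁻, giving C₆H₅COOH. (b) pKa = -log(Ka) = -log(7.32e-05) = 4.14.

Conjugate acid: C₆H₅COOH; pK_a = 4.14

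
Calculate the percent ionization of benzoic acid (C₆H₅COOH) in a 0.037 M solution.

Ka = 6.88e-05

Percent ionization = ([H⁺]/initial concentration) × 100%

Using Ka equilibrium: x² + Ka×x - Ka×C = 0. Solving: [H⁺] = 1.5615e-03. Percent = (1.5615e-03/0.037) × 100

Percent ionization = 4.22%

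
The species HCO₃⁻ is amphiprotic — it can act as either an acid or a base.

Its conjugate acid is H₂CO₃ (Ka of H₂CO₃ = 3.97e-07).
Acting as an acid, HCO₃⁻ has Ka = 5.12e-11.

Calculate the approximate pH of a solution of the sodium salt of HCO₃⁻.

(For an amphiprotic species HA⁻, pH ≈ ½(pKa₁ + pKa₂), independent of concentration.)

pKa₁ = -log(3.97e-07) = 6.40; pKa₂ = -log(5.12e-11) = 10.29. For an amphiprotic species, pH ≈ ½(pKa₁ + pKa₂) = ½(6.40 + 10.29) = 8.35.

pH = 8.35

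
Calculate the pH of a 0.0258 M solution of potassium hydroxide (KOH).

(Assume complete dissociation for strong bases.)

[OH⁻] = 0.0258 M for strong base. pOH = -log[OH⁻] = 1.59, pH = 14 - pOH

pH = 12.41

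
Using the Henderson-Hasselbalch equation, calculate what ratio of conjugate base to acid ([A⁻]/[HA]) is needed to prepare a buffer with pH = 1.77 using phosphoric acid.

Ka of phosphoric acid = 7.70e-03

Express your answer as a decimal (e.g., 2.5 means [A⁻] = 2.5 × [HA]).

pKa = -log(7.70e-03) = 2.1135. pH = pKa + log([A⁻]/[HA]), so log([A⁻]/[HA]) = pH − pKa = 1.77 − 2.1135 = -0.3435. [A⁻]/[HA] = 10^(-0.3435) = 0.453

[A⁻]/[HA] = 0.453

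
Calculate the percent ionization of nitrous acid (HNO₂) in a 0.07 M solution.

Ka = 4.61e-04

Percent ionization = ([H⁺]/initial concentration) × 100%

Using Ka equilibrium: x² + Ka×x - Ka×C = 0. Solving: [H⁺] = 5.4548e-03. Percent = (5.4548e-03/0.07) × 100

Percent ionization = 7.79%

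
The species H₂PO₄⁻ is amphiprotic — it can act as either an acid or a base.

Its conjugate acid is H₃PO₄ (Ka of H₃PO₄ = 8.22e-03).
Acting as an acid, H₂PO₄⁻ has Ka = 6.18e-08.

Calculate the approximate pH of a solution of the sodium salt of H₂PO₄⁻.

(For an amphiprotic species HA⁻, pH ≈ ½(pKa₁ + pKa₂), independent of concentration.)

pKa₁ = -log(8.22e-03) = 2.09; pKa₂ = -log(6.18e-08) = 7.21. For an amphiprotic species, pH ≈ ½(pKa₁ + pKa₂) = ½(2.09 + 7.21) = 4.65.

pH = 4.65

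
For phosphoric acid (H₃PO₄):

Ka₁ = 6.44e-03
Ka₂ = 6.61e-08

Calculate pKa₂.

pKa₂ = -log(Ka₂) = -log(6.61e-08) = 7.18.

pK_{a2} = 7.18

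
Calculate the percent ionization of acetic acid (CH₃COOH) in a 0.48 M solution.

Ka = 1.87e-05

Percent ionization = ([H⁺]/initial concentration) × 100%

Using Ka equilibrium: x² + Ka×x - Ka×C = 0. Solving: [H⁺] = 2.9867e-03. Percent = (2.9867e-03/0.48) × 100

Percent ionization = 0.622%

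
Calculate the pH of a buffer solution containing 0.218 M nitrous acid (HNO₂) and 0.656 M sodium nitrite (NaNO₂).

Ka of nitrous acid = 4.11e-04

pKa = -log(4.11e-04) = 3.39. pH = pKa + log([A⁻]/[HA]) = 3.39 + log(0.656/0.218)

pH = 3.86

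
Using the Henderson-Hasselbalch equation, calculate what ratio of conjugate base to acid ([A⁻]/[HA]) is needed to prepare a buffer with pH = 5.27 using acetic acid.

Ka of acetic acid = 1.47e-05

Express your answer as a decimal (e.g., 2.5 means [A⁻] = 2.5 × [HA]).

pKa = -log(1.47e-05) = 4.8327. pH = pKa + log([A⁻]/[HA]), so log([A⁻]/[HA]) = pH − pKa = 5.27 − 4.8327 = 0.4373. [A⁻]/[HA] = 10^(0.4373) = 2.74

[A⁻]/[HA] = 2.74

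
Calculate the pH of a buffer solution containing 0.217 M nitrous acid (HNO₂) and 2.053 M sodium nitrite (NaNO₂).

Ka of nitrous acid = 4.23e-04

pKa = -log(4.23e-04) = 3.37. pH = pKa + log([A⁻]/[HA]) = 3.37 + log(2.053/0.217)

pH = 4.35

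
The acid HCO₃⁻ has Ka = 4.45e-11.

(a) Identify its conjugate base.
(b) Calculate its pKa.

(a) The conjugate base is formed by removing one H⁺ from HCO₃⁻, giving CO₃²⁻. (b) pKa = -log(Ka) = -log(4.45e-11) = 10.35.

Conjugate base: CO₃²⁻; pK_a = 10.35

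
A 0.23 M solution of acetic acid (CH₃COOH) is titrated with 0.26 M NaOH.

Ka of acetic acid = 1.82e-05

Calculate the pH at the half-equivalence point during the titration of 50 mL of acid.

At half-equivalence [HA] = [A⁻], so Henderson-Hasselbalch gives pH = pKa = -log(1.82e-05) = 4.74.

pH = pKa = 4.74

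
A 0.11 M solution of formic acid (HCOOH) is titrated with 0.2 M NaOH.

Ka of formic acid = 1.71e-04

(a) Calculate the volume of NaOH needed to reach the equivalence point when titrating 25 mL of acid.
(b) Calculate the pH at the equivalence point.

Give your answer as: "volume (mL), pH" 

moles acid = 0.11 × 25/1000 = 0.00275 mol; V_base = moles/0.2 × 1000 = 13.7 mL. At equivalence only the conjugate base is present: [A⁻] = 0.00275/0.039 = 7.0968e-02 M. Kb = Kw/Ka = 5.85e-11; [OH⁻] = √(Kb × [A⁻]) = 2.0372e-06; pOH = 5.69; pH = 14 - pOH = 8.31.

V = 13.7 mL, pH = 8.31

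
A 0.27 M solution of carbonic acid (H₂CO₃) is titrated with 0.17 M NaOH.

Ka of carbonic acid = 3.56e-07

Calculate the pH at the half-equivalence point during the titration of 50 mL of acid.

At half-equivalence [HA] = [A⁻], so Henderson-Hasselbalch gives pH = pKa = -log(3.56e-07) = 6.45.

pH = pKa = 6.45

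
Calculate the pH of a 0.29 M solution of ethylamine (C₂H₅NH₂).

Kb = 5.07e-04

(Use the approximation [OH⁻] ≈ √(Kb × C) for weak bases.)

[OH⁻] = √(Kb × C) = √(5.07e-04 × 0.29) = 1.2126e-02. pOH = 1.92, pH = 14 - pOH

pH = 12.08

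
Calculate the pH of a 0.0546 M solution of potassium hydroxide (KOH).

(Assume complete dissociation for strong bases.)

[OH⁻] = 0.0546 M for strong base. pOH = -log[OH⁻] = 1.26, pH = 14 - pOH

pH = 12.74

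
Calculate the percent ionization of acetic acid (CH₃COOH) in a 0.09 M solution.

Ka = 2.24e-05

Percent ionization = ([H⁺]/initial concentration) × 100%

Using Ka equilibrium: x² + Ka×x - Ka×C = 0. Solving: [H⁺] = 1.4087e-03. Percent = (1.4087e-03/0.09) × 100

Percent ionization = 1.57%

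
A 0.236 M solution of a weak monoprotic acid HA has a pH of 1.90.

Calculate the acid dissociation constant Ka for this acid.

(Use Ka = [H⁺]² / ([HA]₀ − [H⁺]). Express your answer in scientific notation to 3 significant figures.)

[H⁺] = 10^(−pH) = 10^(−1.90) = 1.259e-02 M. For HA ⇌ H⁺ + A⁻, Ka = [H⁺][A⁻]/[HA] = [H⁺]² / ([HA]₀ − [H⁺]) = (1.259e-02)² / (0.236 − 1.259e-02) = 7.09e-04.

K_a = 7.09e-04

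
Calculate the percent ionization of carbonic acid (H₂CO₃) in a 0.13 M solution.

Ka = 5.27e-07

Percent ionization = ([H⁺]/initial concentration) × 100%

Using Ka equilibrium: x² + Ka×x - Ka×C = 0. Solving: [H⁺] = 2.6148e-04. Percent = (2.6148e-04/0.13) × 100

Percent ionization = 0.201%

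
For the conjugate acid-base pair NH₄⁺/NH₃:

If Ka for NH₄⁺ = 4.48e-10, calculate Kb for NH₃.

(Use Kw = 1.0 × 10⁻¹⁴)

For a conjugate pair Ka × Kb = Kw, so Kb = Kw/Ka = 1.0 × 10⁻¹⁴ / 4.48e-10 = 2.23e-05.

K_b = 2.23e-05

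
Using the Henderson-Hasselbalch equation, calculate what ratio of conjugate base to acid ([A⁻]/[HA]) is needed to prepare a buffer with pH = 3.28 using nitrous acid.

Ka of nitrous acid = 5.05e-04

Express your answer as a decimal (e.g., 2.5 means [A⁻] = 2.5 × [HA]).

pKa = -log(5.05e-04) = 3.2967. pH = pKa + log([A⁻]/[HA]), so log([A⁻]/[HA]) = pH − pKa = 3.28 − 3.2967 = -0.0167. [A⁻]/[HA] = 10^(-0.0167) = 0.962

[A⁻]/[HA] = 0.962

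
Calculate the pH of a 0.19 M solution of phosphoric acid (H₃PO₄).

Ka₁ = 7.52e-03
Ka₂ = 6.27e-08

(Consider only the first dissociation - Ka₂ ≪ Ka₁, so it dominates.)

First dissociation dominates. From Ka₁ = [H⁺][HA⁻]/[H₂A], x² + Ka₁·x − Ka₁·C = 0 with C = 0.19 M and Ka₁ = 7.52e-03. Solving: [H⁺] = (−Ka₁ + √(Ka₁² + 4·Ka₁·C)) / 2 = 3.4226e-02 M. pH = -log(3.4226e-02) = 1.47.

pH = 1.47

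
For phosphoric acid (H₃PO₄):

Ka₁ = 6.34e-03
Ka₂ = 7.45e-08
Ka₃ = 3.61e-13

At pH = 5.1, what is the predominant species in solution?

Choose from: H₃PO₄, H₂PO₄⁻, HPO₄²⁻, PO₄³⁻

pKa₁ = 2.20, pKa₂ = 7.13, pKa₃ = 12.44. For a polyprotic acid the predominant species crosses at each pKa: below pKa_n the protonated form dominates, above it the deprotonated form does. At pH = 5.1, the predominant species is H₂PO₄⁻.

H₂PO₄⁻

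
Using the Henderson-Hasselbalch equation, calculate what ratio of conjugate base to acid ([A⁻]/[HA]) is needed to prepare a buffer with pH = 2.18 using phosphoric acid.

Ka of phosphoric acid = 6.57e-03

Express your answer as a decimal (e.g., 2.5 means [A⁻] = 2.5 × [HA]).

pKa = -log(6.57e-03) = 2.1824. pH = pKa + log([A⁻]/[HA]), so log([A⁻]/[HA]) = pH − pKa = 2.18 − 2.1824 = -0.0024. [A⁻]/[HA] = 10^(-0.0024) = 0.994

[A⁻]/[HA] = 0.994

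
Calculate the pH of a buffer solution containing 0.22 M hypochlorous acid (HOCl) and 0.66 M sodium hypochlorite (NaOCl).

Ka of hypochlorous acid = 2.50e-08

pKa = -log(2.50e-08) = 7.60. pH = pKa + log([A⁻]/[HA]) = 7.60 + log(0.66/0.22)

pH = 8.08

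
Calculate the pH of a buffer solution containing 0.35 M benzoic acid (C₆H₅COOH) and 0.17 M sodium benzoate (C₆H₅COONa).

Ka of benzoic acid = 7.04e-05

pKa = -log(7.04e-05) = 4.15. pH = pKa + log([A⁻]/[HA]) = 4.15 + log(0.17/0.35)

pH = 3.84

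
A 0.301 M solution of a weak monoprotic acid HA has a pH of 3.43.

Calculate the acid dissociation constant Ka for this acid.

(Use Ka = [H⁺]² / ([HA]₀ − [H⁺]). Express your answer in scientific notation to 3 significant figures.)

[H⁺] = 10^(−pH) = 10^(−3.43) = 3.715e-04 M. For HA ⇌ H⁺ + A⁻, Ka = [H⁺][A⁻]/[HA] = [H⁺]² / ([HA]₀ − [H⁺]) = (3.715e-04)² / (0.301 − 3.715e-04) = 4.59e-07.

K_a = 4.59e-07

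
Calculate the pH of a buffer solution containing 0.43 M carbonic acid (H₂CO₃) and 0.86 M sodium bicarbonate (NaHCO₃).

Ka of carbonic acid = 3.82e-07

pKa = -log(3.82e-07) = 6.42. pH = pKa + log([A⁻]/[HA]) = 6.42 + log(0.86/0.43)

pH = 6.72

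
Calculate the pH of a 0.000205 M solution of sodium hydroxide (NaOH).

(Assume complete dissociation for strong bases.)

[OH⁻] = 0.000205 M for strong base. pOH = -log[OH⁻] = 3.69, pH = 14 - pOH

pH = 10.31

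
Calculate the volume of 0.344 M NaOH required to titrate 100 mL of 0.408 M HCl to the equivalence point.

At equivalence: moles acid = moles base. moles HCl = 0.408 × 100/1000 = 0.0408 mol. V_base = moles / 0.344 × 1000 = 118.6 mL.

V_{base} = 118.6 mL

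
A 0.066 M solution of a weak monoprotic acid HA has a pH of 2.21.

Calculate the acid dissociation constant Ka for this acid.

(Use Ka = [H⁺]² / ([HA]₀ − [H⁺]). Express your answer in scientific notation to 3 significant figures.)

[H⁺] = 10^(−pH) = 10^(−2.21) = 6.166e-03 M. For HA ⇌ H⁺ + A⁻, Ka = [H⁺][A⁻]/[HA] = [H⁺]² / ([HA]₀ − [H⁺]) = (6.166e-03)² / (0.066 − 6.166e-03) = 6.35e-04.

K_a = 6.35e-04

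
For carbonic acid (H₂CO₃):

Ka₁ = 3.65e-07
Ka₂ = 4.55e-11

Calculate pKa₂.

pKa₂ = -log(Ka₂) = -log(4.55e-11) = 10.34.

pK_{a2} = 10.34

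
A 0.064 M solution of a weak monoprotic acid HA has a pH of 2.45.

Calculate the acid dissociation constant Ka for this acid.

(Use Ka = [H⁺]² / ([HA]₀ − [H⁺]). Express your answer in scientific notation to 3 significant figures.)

[H⁺] = 10^(−pH) = 10^(−2.45) = 3.548e-03 M. For HA ⇌ H⁺ + A⁻, Ka = [H⁺][A⁻]/[HA] = [H⁺]² / ([HA]₀ − [H⁺]) = (3.548e-03)² / (0.064 − 3.548e-03) = 2.08e-04.

K_a = 2.08e-04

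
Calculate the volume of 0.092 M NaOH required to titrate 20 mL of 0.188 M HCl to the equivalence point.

At equivalence: moles acid = moles base. moles HCl = 0.188 × 20/1000 = 0.00376 mol. V_base = moles / 0.092 × 1000 = 40.9 mL.

V_{base} = 40.9 mL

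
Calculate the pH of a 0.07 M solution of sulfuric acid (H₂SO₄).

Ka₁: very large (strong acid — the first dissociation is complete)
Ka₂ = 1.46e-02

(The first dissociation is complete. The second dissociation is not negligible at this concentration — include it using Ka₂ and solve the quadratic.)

First dissociation is complete: [H⁺]₀ = [HSO₄⁻]₀ = C = 0.07 M. Second dissociation HSO₄⁻ ⇌ H⁺ + SO₄²⁻: let x = [SO₄²⁻]. Ka₂ = (C + x)·x / (C − x) = 1.46e-02 → x² + (C + Ka₂)·x − Ka₂·C = 0 → x² + 0.08460·x − 1.022e-03 = 0. x = (−0.08460 + √(0.08460² + 4 × 1.022e-03)) / 2 = 1.0722e-02 M. [H⁺] = C + x = 0.07 + 1.0722e-02 = 8.0722e-02 M. pH = -log(8.0722e-02) = 1.09.

pH = 1.09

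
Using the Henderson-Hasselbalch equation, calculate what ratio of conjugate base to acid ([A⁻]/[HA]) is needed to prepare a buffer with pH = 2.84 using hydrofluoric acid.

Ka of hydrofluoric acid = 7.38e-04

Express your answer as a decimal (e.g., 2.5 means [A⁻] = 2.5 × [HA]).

pKa = -log(7.38e-04) = 3.1319. pH = pKa + log([A⁻]/[HA]), so log([A⁻]/[HA]) = pH − pKa = 2.84 − 3.1319 = -0.2919. [A⁻]/[HA] = 10^(-0.2919) = 0.511

[A⁻]/[HA] = 0.511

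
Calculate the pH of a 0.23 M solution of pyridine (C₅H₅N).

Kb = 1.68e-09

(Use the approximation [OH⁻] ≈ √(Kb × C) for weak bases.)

[OH⁻] = √(Kb × C) = √(1.68e-09 × 0.23) = 1.9657e-05. pOH = 4.71, pH = 14 - pOH

pH = 9.29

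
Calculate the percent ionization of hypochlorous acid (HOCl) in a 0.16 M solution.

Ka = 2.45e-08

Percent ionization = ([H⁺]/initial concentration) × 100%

Using Ka equilibrium: x² + Ka×x - Ka×C = 0. Solving: [H⁺] = 6.2598e-05. Percent = (6.2598e-05/0.16) × 100

Percent ionization = 0.0391%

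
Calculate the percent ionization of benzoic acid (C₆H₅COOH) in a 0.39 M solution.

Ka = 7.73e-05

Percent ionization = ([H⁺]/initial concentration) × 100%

Using Ka equilibrium: x² + Ka×x - Ka×C = 0. Solving: [H⁺] = 5.4521e-03. Percent = (5.4521e-03/0.39) × 100

Percent ionization = 1.4%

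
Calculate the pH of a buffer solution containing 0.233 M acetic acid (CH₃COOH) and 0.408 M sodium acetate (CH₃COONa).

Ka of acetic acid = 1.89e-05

pKa = -log(1.89e-05) = 4.72. pH = pKa + log([A⁻]/[HA]) = 4.72 + log(0.408/0.233)

pH = 4.97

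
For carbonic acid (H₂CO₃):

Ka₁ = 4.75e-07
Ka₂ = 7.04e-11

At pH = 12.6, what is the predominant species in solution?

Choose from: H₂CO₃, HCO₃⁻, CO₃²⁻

pKa₁ = 6.32, pKa₂ = 10.15. For a polyprotic acid the predominant species crosses at each pKa: below pKa_n the protonated form dominates, above it the deprotonated form does. At pH = 12.6, the predominant species is CO₃²⁻.

CO₃²⁻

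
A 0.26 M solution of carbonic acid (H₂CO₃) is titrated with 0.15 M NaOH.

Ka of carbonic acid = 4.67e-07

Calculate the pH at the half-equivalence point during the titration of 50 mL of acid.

At half-equivalence [HA] = [A⁻], so Henderson-Hasselbalch gives pH = pKa = -log(4.67e-07) = 6.33.

pH = pKa = 6.33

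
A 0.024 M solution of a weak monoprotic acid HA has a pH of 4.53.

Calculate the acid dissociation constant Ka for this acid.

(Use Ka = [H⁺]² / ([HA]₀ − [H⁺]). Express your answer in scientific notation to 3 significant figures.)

[H⁺] = 10^(−pH) = 10^(−4.53) = 2.951e-05 M. For HA ⇌ H⁺ + A⁻, Ka = [H⁺][A⁻]/[HA] = [H⁺]² / ([HA]₀ − [H⁺]) = (2.951e-05)² / (0.024 − 2.951e-05) = 3.63e-08.

K_a = 3.63e-08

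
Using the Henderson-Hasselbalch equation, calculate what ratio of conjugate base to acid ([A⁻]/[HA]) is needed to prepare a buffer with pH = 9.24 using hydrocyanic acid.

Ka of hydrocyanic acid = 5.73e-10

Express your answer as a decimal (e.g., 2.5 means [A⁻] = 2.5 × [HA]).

pKa = -log(5.73e-10) = 9.2418. pH = pKa + log([A⁻]/[HA]), so log([A⁻]/[HA]) = pH − pKa = 9.24 − 9.2418 = -0.0018. [A⁻]/[HA] = 10^(-0.0018) = 0.996

[A⁻]/[HA] = 0.996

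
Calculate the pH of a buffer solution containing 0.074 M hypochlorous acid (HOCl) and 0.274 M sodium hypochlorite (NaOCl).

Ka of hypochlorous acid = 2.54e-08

pKa = -log(2.54e-08) = 7.60. pH = pKa + log([A⁻]/[HA]) = 7.60 + log(0.274/0.074)

pH = 8.16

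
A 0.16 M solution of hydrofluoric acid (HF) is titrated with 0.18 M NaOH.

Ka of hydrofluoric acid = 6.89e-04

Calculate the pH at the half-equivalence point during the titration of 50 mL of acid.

At half-equivalence [HA] = [A⁻], so Henderson-Hasselbalch gives pH = pKa = -log(6.89e-04) = 3.16.

pH = pKa = 3.16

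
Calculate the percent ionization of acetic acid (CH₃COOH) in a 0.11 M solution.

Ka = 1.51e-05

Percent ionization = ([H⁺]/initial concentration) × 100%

Using Ka equilibrium: x² + Ka×x - Ka×C = 0. Solving: [H⁺] = 1.2813e-03. Percent = (1.2813e-03/0.11) × 100

Percent ionization = 1.16%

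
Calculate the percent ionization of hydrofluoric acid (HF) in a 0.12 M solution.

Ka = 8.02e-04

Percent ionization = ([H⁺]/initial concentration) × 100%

Using Ka equilibrium: x² + Ka×x - Ka×C = 0. Solving: [H⁺] = 9.4174e-03. Percent = (9.4174e-03/0.12) × 100

Percent ionization = 7.85%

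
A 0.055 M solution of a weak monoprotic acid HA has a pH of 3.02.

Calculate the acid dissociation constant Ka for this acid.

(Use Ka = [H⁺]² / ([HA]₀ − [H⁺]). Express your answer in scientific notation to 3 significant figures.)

[H⁺] = 10^(−pH) = 10^(−3.02) = 9.550e-04 M. For HA ⇌ H⁺ + A⁻, Ka = [H⁺][A⁻]/[HA] = [H⁺]² / ([HA]₀ − [H⁺]) = (9.550e-04)² / (0.055 − 9.550e-04) = 1.69e-05.

K_a = 1.69e-05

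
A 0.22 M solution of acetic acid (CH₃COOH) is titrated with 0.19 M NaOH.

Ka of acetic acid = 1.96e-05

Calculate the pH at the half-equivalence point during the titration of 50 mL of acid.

At half-equivalence [HA] = [A⁻], so Henderson-Hasselbalch gives pH = pKa = -log(1.96e-05) = 4.71.

pH = pKa = 4.71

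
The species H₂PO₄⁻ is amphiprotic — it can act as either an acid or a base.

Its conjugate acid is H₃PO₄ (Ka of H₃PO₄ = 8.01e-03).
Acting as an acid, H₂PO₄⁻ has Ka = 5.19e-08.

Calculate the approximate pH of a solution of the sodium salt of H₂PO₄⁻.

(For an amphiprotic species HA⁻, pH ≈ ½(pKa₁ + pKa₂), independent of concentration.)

pKa₁ = -log(8.01e-03) = 2.10; pKa₂ = -log(5.19e-08) = 7.28. For an amphiprotic species, pH ≈ ½(pKa₁ + pKa₂) = ½(2.10 + 7.28) = 4.69.

pH = 4.69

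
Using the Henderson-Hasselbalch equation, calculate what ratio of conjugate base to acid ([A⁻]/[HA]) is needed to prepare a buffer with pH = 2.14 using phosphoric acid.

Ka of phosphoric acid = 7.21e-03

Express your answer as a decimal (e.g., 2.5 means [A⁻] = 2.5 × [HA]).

pKa = -log(7.21e-03) = 2.1421. pH = pKa + log([A⁻]/[HA]), so log([A⁻]/[HA]) = pH − pKa = 2.14 − 2.1421 = -0.0021. [A⁻]/[HA] = 10^(-0.0021) = 0.995

[A⁻]/[HA] = 0.995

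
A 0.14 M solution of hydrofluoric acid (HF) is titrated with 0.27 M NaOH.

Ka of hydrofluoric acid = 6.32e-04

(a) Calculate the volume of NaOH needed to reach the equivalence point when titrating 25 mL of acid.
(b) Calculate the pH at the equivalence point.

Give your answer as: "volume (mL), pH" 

moles acid = 0.14 × 25/1000 = 0.0035 mol; V_base = moles/0.27 × 1000 = 13.0 mL. At equivalence only the conjugate base is present: [A⁻] = 0.0035/0.038 = 9.2195e-02 M. Kb = Kw/Ka = 1.58e-11; [OH⁻] = √(Kb × [A⁻]) = 1.2078e-06; pOH = 5.92; pH = 14 - pOH = 8.08.

V = 13.0 mL, pH = 8.08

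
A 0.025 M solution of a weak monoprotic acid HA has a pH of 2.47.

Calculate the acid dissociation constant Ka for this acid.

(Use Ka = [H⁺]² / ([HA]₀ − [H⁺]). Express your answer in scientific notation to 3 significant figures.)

[H⁺] = 10^(−pH) = 10^(−2.47) = 3.388e-03 M. For HA ⇌ H⁺ + A⁻, Ka = [H⁺][A⁻]/[HA] = [H⁺]² / ([HA]₀ − [H⁺]) = (3.388e-03)² / (0.025 − 3.388e-03) = 5.31e-04.

K_a = 5.31e-04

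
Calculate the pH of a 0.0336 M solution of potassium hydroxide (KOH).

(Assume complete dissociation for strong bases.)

[OH⁻] = 0.0336 M for strong base. pOH = -log[OH⁻] = 1.47, pH = 14 - pOH

pH = 12.53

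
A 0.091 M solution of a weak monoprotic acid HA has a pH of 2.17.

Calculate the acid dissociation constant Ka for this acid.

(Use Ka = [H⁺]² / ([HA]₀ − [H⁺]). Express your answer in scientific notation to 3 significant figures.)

[H⁺] = 10^(−pH) = 10^(−2.17) = 6.761e-03 M. For HA ⇌ H⁺ + A⁻, Ka = [H⁺][A⁻]/[HA] = [H⁺]² / ([HA]₀ − [H⁺]) = (6.761e-03)² / (0.091 − 6.761e-03) = 5.43e-04.

K_a = 5.43e-04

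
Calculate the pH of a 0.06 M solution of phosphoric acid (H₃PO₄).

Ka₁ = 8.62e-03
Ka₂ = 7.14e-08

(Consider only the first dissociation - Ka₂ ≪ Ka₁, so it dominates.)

First dissociation dominates. From Ka₁ = [H⁺][HA⁻]/[H₂A], x² + Ka₁·x − Ka₁·C = 0 with C = 0.06 M and Ka₁ = 8.62e-03. Solving: [H⁺] = (−Ka₁ + √(Ka₁² + 4·Ka₁·C)) / 2 = 1.8837e-02 M. pH = -log(1.8837e-02) = 1.72.

pH = 1.72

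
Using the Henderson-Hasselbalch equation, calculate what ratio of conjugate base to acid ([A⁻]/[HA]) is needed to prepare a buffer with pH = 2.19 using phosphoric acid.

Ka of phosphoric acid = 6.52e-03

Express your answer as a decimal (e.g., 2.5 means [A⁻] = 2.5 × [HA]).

pKa = -log(6.52e-03) = 2.1858. pH = pKa + log([A⁻]/[HA]), so log([A⁻]/[HA]) = pH − pKa = 2.19 − 2.1858 = 0.0042. [A⁻]/[HA] = 10^(0.0042) = 1.01

[A⁻]/[HA] = 1.01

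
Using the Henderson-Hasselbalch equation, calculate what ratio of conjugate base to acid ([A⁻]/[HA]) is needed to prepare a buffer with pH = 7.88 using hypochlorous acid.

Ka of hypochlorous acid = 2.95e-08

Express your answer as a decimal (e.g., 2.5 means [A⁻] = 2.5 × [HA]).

pKa = -log(2.95e-08) = 7.5302. pH = pKa + log([A⁻]/[HA]), so log([A⁻]/[HA]) = pH − pKa = 7.88 − 7.5302 = 0.3498. [A⁻]/[HA] = 10^(0.3498) = 2.24

[A⁻]/[HA] = 2.24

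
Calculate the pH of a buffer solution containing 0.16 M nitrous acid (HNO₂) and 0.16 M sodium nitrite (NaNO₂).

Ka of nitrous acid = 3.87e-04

pKa = -log(3.87e-04) = 3.41. pH = pKa + log([A⁻]/[HA]) = 3.41 + log(0.16/0.16)

pH = 3.41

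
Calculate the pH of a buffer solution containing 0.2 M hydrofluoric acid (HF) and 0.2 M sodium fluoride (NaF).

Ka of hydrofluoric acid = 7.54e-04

pKa = -log(7.54e-04) = 3.12. pH = pKa + log([A⁻]/[HA]) = 3.12 + log(0.2/0.2)

pH = 3.12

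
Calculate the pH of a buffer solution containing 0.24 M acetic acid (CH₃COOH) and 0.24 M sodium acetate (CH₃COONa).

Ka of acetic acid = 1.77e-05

pKa = -log(1.77e-05) = 4.75. pH = pKa + log([A⁻]/[HA]) = 4.75 + log(0.24/0.24)

pH = 4.75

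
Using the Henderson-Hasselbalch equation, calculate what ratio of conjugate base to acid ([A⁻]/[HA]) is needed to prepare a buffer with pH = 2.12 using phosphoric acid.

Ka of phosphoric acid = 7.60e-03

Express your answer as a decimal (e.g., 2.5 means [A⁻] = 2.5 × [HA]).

pKa = -log(7.60e-03) = 2.1192. pH = pKa + log([A⁻]/[HA]), so log([A⁻]/[HA]) = pH − pKa = 2.12 − 2.1192 = 0.0008. [A⁻]/[HA] = 10^(0.0008) = 1.00

[A⁻]/[HA] = 1.00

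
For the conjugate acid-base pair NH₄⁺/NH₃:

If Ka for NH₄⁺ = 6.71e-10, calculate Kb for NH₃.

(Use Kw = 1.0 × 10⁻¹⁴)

For a conjugate pair Ka × Kb = Kw, so Kb = Kw/Ka = 1.0 × 10⁻¹⁴ / 6.71e-10 = 1.49e-05.

K_b = 1.49e-05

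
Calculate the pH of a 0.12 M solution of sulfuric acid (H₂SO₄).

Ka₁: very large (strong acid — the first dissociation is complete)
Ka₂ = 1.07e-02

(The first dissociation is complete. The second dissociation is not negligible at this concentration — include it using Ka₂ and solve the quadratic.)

First dissociation is complete: [H⁺]₀ = [HSO₄⁻]₀ = C = 0.12 M. Second dissociation HSO₄⁻ ⇌ H⁺ + SO₄²⁻: let x = [SO₄²⁻]. Ka₂ = (C + x)·x / (C − x) = 1.07e-02 → x² + (C + Ka₂)·x − Ka₂·C = 0 → x² + 0.13070·x − 1.284e-03 = 0. x = (−0.13070 + √(0.13070² + 4 × 1.284e-03)) / 2 = 9.1793e-03 M. [H⁺] = C + x = 0.12 + 9.1793e-03 = 1.2918e-01 M. pH = -log(1.2918e-01) = 0.89.

pH = 0.89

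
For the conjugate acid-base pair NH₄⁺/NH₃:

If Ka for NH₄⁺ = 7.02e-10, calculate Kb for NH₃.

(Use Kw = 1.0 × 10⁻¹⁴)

For a conjugate pair Ka × Kb = Kw, so Kb = Kw/Ka = 1.0 × 10⁻¹⁴ / 7.02e-10 = 1.42e-05.

K_b = 1.42e-05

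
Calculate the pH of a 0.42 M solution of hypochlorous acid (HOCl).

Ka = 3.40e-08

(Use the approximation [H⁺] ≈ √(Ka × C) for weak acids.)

[H⁺] = √(Ka × C) = √(3.40e-08 × 0.42) = 1.1950e-04. pH = -log(1.1950e-04)

pH = 3.92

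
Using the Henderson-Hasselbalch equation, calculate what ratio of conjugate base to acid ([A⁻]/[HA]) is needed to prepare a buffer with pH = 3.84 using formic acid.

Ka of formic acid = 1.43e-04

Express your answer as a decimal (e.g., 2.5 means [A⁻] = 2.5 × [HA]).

pKa = -log(1.43e-04) = 3.8447. pH = pKa + log([A⁻]/[HA]), so log([A⁻]/[HA]) = pH − pKa = 3.84 − 3.8447 = -0.0047. [A⁻]/[HA] = 10^(-0.0047) = 0.989

[A⁻]/[HA] = 0.989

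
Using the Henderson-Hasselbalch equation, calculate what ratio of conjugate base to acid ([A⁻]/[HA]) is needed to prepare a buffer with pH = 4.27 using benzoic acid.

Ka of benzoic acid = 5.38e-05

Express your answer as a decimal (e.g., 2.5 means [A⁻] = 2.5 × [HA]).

pKa = -log(5.38e-05) = 4.2692. pH = pKa + log([A⁻]/[HA]), so log([A⁻]/[HA]) = pH − pKa = 4.27 − 4.2692 = 0.0008. [A⁻]/[HA] = 10^(0.0008) = 1.00

[A⁻]/[HA] = 1.00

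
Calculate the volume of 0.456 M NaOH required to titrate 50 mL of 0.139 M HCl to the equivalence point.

At equivalence: moles acid = moles base. moles HCl = 0.139 × 50/1000 = 0.00695 mol. V_base = moles / 0.456 × 1000 = 15.2 mL.

V_{base} = 15.2 mL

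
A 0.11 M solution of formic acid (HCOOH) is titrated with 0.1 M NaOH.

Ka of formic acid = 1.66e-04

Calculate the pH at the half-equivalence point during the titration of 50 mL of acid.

At half-equivalence [HA] = [A⁻], so Henderson-Hasselbalch gives pH = pKa = -log(1.66e-04) = 3.78.

pH = pKa = 3.78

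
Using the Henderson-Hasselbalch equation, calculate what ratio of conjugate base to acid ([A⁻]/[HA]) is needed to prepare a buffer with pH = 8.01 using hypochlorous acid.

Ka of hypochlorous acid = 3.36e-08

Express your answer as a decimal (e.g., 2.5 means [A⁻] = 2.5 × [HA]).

pKa = -log(3.36e-08) = 7.4737. pH = pKa + log([A⁻]/[HA]), so log([A⁻]/[HA]) = pH − pKa = 8.01 − 7.4737 = 0.5363. [A⁻]/[HA] = 10^(0.5363) = 3.44

[A⁻]/[HA] = 3.44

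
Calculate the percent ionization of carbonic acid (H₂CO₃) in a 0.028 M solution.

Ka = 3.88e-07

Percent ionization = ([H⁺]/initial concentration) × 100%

Using Ka equilibrium: x² + Ka×x - Ka×C = 0. Solving: [H⁺] = 1.0404e-04. Percent = (1.0404e-04/0.028) × 100

Percent ionization = 0.372%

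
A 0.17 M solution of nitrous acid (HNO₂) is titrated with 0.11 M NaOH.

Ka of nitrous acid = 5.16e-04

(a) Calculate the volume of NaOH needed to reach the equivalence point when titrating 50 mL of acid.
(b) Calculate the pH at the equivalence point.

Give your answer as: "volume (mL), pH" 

moles acid = 0.17 × 50/1000 = 0.0085 mol; V_base = moles/0.11 × 1000 = 77.3 mL. At equivalence only the conjugate base is present: [A⁻] = 0.0085/0.127 = 6.6786e-02 M. Kb = Kw/Ka = 1.94e-11; [OH⁻] = √(Kb × [A⁻]) = 1.1377e-06; pOH = 5.94; pH = 14 - pOH = 8.06.

V = 77.3 mL, pH = 8.06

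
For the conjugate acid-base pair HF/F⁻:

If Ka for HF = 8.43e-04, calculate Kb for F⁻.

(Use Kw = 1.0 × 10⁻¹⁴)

For a conjugate pair Ka × Kb = Kw, so Kb = Kw/Ka = 1.0 × 10⁻¹⁴ / 8.43e-04 = 1.19e-11.

K_b = 1.19e-11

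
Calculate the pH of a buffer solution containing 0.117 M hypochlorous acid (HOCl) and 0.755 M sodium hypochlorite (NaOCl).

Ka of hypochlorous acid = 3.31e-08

pKa = -log(3.31e-08) = 7.48. pH = pKa + log([A⁻]/[HA]) = 7.48 + log(0.755/0.117)

pH = 8.29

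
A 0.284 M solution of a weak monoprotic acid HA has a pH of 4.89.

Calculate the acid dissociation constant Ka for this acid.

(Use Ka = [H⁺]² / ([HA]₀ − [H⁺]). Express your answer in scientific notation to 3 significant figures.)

[H⁺] = 10^(−pH) = 10^(−4.89) = 1.288e-05 M. For HA ⇌ H⁺ + A⁻, Ka = [H⁺][A⁻]/[HA] = [H⁺]² / ([HA]₀ − [H⁺]) = (1.288e-05)² / (0.284 − 1.288e-05) = 5.84e-10.

K_a = 5.84e-10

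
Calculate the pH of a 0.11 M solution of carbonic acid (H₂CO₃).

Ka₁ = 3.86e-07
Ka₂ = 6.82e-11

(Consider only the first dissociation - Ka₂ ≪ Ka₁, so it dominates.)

First dissociation dominates. From Ka₁ = [H⁺][HA⁻]/[H₂A], x² + Ka₁·x − Ka₁·C = 0 with C = 0.11 M and Ka₁ = 3.86e-07. Solving: [H⁺] = (−Ka₁ + √(Ka₁² + 4·Ka₁·C)) / 2 = 2.0587e-04 M. pH = -log(2.0587e-04) = 3.69.

pH = 3.69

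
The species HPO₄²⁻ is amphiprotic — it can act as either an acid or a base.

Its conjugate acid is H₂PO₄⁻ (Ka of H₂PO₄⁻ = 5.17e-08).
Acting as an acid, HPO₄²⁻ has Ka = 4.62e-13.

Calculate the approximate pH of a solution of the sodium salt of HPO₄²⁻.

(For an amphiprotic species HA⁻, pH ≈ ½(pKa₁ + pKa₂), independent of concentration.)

pKa₁ = -log(5.17e-08) = 7.29; pKa₂ = -log(4.62e-13) = 12.34. For an amphiprotic species, pH ≈ ½(pKa₁ + pKa₂) = ½(7.29 + 12.34) = 9.81.

pH = 9.81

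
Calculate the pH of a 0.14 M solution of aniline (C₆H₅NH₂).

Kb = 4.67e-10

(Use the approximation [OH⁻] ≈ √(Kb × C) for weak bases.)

[OH⁻] = √(Kb × C) = √(4.67e-10 × 0.14) = 8.0858e-06. pOH = 5.09, pH = 14 - pOH

pH = 8.91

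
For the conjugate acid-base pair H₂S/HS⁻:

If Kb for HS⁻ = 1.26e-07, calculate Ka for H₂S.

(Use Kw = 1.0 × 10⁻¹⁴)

For a conjugate pair Ka × Kb = Kw, so Ka = Kw/Kb = 1.0 × 10⁻¹⁴ / 1.26e-07 = 7.94e-08.

K_a = 7.94e-08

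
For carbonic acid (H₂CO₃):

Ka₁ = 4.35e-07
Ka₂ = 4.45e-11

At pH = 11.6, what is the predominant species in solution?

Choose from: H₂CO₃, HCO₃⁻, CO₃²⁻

pKa₁ = 6.36, pKa₂ = 10.35. For a polyprotic acid the predominant species crosses at each pKa: below pKa_n the protonated form dominates, above it the deprotonated form does. At pH = 11.6, the predominant species is CO₃²⁻.

CO₃²⁻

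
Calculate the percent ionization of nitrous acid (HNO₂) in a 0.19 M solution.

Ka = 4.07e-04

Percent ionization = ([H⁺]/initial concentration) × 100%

Using Ka equilibrium: x² + Ka×x - Ka×C = 0. Solving: [H⁺] = 8.5926e-03. Percent = (8.5926e-03/0.19) × 100

Percent ionization = 4.52%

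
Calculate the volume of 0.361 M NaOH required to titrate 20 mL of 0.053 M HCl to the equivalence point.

At equivalence: moles acid = moles base. moles HCl = 0.053 × 20/1000 = 0.00106 mol. V_base = moles / 0.361 × 1000 = 2.9 mL.

V_{base} = 2.9 mL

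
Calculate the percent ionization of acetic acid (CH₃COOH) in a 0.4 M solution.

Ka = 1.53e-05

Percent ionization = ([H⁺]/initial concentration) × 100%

Using Ka equilibrium: x² + Ka×x - Ka×C = 0. Solving: [H⁺] = 2.4662e-03. Percent = (2.4662e-03/0.4) × 100

Percent ionization = 0.617%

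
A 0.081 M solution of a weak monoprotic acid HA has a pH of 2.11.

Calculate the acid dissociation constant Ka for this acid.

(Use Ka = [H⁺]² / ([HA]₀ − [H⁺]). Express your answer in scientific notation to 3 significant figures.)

[H⁺] = 10^(−pH) = 10^(−2.11) = 7.762e-03 M. For HA ⇌ H⁺ + A⁻, Ka = [H⁺][A⁻]/[HA] = [H⁺]² / ([HA]₀ − [H⁺]) = (7.762e-03)² / (0.081 − 7.762e-03) = 8.23e-04.

K_a = 8.23e-04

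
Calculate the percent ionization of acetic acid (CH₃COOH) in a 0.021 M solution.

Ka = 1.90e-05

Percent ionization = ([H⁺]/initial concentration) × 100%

Using Ka equilibrium: x² + Ka×x - Ka×C = 0. Solving: [H⁺] = 6.2224e-04. Percent = (6.2224e-04/0.021) × 100

Percent ionization = 2.96%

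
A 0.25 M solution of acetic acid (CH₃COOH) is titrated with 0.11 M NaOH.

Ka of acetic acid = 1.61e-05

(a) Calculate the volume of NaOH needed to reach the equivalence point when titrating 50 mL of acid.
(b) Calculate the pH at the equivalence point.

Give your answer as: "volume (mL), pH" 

moles acid = 0.25 × 50/1000 = 0.0125 mol; V_base = moles/0.11 × 1000 = 113.6 mL. At equivalence only the conjugate base is present: [A⁻] = 0.0125/0.164 = 7.6389e-02 M. Kb = Kw/Ka = 6.21e-10; [OH⁻] = √(Kb × [A⁻]) = 6.8881e-06; pOH = 5.16; pH = 14 - pOH = 8.84.

V = 113.6 mL, pH = 8.84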